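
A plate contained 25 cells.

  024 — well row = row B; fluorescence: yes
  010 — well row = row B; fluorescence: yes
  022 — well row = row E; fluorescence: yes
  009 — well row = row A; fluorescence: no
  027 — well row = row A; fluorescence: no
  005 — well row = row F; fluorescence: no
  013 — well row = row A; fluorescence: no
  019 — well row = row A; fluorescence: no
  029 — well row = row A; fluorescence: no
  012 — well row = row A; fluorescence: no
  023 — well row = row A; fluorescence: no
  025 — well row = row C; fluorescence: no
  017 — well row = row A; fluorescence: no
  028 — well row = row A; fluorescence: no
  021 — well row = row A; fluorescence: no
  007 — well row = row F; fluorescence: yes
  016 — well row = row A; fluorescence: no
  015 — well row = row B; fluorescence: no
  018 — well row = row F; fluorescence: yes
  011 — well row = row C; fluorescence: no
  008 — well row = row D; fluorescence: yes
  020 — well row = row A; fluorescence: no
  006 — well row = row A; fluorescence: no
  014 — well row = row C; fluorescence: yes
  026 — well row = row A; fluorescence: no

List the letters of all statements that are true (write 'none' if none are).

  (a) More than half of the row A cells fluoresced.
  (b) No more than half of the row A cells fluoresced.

(b)

|A| = 14, |A ∩ B| = 0, |A ∖ B| = 14.
(a) |A ∩ B| > |A ∖ B|: fails.
(b) |A ∩ B| ≤ |A ∖ B|: holds.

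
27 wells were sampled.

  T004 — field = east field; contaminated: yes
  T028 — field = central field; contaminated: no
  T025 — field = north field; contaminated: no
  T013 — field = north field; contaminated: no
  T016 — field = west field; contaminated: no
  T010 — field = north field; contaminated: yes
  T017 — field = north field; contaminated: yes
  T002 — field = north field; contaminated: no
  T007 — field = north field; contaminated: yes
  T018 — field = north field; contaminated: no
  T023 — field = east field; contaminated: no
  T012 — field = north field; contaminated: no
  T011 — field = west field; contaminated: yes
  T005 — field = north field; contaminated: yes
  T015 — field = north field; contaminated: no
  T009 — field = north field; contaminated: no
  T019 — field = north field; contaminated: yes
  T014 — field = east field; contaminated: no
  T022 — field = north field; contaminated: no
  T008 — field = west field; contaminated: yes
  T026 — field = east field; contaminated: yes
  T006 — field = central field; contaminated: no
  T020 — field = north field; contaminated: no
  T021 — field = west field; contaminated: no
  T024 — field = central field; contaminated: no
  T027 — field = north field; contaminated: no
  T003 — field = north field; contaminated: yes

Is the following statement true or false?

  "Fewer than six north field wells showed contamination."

False

Truth condition: |A ∩ B| < 6.
|A| = 16, |A ∩ B| = 6, |A ∖ B| = 10.
|A ∩ B| = 6, so the statement is false.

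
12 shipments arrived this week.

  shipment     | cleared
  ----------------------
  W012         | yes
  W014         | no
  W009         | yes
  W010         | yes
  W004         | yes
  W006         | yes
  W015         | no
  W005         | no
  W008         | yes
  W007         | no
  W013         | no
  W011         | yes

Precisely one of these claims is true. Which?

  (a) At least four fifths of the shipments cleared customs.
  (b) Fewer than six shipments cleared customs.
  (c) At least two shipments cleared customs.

|A| = 12, |A ∩ B| = 7, |A ∖ B| = 5.
(a) requires |A ∩ B| / |A| ≥ 4/5: false.
(b) requires |A ∩ B| < 6: false.
(c) requires |A ∩ B| ≥ 2: true.

(c)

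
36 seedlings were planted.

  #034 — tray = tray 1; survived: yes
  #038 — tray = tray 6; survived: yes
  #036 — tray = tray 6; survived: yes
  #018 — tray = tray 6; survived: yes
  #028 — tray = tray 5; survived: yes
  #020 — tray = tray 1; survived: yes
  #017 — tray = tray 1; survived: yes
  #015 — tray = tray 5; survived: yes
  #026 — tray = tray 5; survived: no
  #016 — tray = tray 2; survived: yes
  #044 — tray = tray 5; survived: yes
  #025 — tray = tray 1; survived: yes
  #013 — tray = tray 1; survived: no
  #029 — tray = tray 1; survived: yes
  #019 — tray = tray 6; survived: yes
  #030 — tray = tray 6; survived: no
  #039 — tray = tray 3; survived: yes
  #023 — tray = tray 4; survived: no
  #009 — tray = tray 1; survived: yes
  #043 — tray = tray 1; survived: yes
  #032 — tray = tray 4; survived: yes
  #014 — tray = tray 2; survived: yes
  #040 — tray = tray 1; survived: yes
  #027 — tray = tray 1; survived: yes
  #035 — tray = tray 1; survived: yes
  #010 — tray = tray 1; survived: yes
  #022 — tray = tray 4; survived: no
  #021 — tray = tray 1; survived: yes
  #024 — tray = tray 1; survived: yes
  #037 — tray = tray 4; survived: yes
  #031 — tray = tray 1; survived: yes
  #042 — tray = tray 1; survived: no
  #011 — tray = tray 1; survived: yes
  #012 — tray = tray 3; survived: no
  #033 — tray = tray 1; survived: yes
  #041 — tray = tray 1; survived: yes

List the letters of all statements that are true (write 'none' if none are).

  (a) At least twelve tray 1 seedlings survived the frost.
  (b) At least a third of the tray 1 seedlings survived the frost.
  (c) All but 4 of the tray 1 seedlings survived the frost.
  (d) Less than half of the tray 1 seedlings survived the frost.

(a), (b)

|A| = 19, |A ∩ B| = 17, |A ∖ B| = 2.
(a) |A ∩ B| ≥ 12: holds.
(b) |A ∩ B| / |A| ≥ 1/3: holds.
(c) |A ∖ B| = 4: fails.
(d) |A ∩ B| < |A ∖ B|: fails.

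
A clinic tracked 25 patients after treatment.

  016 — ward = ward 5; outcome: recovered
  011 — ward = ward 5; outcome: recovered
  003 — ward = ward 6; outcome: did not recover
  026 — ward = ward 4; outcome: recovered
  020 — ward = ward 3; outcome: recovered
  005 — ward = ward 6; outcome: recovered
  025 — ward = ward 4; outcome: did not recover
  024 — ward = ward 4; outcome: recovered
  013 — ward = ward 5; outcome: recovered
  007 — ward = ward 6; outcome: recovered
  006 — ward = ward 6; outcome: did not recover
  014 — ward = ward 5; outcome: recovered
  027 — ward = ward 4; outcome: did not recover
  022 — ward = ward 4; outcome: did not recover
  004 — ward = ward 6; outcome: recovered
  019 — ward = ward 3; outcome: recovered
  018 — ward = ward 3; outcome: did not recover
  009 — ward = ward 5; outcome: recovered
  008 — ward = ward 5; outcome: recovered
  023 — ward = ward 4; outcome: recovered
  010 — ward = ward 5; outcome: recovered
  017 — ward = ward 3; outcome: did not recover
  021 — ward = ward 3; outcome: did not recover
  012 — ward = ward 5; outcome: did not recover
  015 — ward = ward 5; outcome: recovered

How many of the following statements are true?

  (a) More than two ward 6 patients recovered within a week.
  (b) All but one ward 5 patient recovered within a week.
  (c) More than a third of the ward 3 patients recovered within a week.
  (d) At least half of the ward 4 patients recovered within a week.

(a) ward 6: |A| = 5, |A ∩ B| = 3; needs |A ∩ B| > 2 — true.
(b) ward 5: |A| = 9, |A ∩ B| = 8; needs |A ∖ B| = 1 — true.
(c) ward 3: |A| = 5, |A ∩ B| = 2; needs |A ∩ B| / |A| > 1/3 — true.
(d) ward 4: |A| = 6, |A ∩ B| = 3; needs |A ∩ B| ≥ |A ∖ B| — true.

4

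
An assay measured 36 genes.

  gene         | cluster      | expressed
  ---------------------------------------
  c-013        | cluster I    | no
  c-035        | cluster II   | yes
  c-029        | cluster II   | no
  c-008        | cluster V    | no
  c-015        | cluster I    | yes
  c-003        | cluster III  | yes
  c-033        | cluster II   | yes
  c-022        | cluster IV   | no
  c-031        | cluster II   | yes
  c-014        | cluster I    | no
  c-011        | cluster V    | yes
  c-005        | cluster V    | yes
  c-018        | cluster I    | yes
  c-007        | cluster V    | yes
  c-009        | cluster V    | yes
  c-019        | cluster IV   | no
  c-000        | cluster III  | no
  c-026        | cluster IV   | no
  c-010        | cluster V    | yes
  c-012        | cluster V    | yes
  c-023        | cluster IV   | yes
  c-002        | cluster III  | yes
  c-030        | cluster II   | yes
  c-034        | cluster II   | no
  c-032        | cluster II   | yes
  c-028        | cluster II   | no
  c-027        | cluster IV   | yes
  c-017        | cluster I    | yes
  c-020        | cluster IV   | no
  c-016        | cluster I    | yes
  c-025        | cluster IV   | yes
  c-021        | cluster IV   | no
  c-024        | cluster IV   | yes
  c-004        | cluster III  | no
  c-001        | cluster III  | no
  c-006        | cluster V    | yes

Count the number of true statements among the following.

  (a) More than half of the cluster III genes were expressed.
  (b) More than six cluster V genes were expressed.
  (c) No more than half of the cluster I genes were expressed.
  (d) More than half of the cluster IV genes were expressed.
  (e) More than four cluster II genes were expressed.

(a) cluster III: |A| = 5, |A ∩ B| = 2; needs |A ∩ B| > |A ∖ B| — false.
(b) cluster V: |A| = 8, |A ∩ B| = 7; needs |A ∩ B| > 6 — true.
(c) cluster I: |A| = 6, |A ∩ B| = 4; needs |A ∩ B| ≤ |A ∖ B| — false.
(d) cluster IV: |A| = 9, |A ∩ B| = 4; needs |A ∩ B| > |A ∖ B| — false.
(e) cluster II: |A| = 8, |A ∩ B| = 5; needs |A ∩ B| > 4 — true.

2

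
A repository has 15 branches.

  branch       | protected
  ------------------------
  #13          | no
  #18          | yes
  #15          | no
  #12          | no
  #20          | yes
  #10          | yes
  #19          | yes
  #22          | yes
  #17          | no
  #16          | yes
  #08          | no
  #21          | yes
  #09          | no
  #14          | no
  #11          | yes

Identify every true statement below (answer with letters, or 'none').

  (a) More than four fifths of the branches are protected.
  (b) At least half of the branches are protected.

(b)

|A| = 15, |A ∩ B| = 8, |A ∖ B| = 7.
(a) |A ∩ B| / |A| > 4/5: fails.
(b) |A ∩ B| ≥ |A ∖ B|: holds.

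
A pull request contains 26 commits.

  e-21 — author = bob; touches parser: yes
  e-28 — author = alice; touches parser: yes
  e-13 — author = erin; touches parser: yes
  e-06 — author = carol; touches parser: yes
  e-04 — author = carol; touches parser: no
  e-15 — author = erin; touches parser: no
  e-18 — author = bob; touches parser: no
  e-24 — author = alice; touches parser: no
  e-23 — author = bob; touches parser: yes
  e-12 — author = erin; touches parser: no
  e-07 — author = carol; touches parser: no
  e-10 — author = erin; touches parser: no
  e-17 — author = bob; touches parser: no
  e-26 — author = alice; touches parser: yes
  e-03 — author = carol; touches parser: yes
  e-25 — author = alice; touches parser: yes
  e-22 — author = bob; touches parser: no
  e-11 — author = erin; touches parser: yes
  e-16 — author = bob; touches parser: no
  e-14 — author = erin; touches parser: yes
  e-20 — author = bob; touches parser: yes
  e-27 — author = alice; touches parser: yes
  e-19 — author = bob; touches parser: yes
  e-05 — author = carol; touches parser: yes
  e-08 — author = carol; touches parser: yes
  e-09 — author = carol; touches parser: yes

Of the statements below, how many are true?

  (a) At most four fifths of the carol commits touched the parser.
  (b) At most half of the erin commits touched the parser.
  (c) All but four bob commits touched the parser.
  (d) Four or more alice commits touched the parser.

(a) carol: |A| = 7, |A ∩ B| = 5; needs |A ∩ B| / |A| ≤ 4/5 — true.
(b) erin: |A| = 6, |A ∩ B| = 3; needs |A ∩ B| ≤ |A ∖ B| — true.
(c) bob: |A| = 8, |A ∩ B| = 4; needs |A ∖ B| = 4 — true.
(d) alice: |A| = 5, |A ∩ B| = 4; needs |A ∩ B| ≥ 4 — true.

4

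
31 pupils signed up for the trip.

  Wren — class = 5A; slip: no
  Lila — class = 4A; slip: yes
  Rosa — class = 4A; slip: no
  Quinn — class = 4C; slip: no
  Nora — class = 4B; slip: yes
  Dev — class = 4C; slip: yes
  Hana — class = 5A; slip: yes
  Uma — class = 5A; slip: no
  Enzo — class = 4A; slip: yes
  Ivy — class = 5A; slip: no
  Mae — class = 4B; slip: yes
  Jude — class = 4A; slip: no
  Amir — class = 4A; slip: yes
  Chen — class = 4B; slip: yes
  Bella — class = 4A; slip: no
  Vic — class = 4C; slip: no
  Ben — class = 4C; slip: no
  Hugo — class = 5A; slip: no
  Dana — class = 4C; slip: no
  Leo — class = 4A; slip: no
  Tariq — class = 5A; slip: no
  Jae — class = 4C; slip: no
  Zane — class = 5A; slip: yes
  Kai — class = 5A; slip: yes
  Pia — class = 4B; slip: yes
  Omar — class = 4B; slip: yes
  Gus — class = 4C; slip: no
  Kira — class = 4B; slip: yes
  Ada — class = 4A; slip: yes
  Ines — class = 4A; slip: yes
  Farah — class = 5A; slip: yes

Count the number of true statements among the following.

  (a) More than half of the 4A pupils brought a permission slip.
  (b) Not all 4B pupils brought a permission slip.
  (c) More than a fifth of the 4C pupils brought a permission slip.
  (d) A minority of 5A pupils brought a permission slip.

(a) 4A: |A| = 9, |A ∩ B| = 5; needs |A ∩ B| > |A ∖ B| — true.
(b) 4B: |A| = 6, |A ∩ B| = 6; needs A ⊄ B (|A ∖ B| ≥ 1) — false.
(c) 4C: |A| = 7, |A ∩ B| = 1; needs |A ∩ B| / |A| > 1/5 — false.
(d) 5A: |A| = 9, |A ∩ B| = 4; needs |A ∩ B| < |A ∖ B| — true.

2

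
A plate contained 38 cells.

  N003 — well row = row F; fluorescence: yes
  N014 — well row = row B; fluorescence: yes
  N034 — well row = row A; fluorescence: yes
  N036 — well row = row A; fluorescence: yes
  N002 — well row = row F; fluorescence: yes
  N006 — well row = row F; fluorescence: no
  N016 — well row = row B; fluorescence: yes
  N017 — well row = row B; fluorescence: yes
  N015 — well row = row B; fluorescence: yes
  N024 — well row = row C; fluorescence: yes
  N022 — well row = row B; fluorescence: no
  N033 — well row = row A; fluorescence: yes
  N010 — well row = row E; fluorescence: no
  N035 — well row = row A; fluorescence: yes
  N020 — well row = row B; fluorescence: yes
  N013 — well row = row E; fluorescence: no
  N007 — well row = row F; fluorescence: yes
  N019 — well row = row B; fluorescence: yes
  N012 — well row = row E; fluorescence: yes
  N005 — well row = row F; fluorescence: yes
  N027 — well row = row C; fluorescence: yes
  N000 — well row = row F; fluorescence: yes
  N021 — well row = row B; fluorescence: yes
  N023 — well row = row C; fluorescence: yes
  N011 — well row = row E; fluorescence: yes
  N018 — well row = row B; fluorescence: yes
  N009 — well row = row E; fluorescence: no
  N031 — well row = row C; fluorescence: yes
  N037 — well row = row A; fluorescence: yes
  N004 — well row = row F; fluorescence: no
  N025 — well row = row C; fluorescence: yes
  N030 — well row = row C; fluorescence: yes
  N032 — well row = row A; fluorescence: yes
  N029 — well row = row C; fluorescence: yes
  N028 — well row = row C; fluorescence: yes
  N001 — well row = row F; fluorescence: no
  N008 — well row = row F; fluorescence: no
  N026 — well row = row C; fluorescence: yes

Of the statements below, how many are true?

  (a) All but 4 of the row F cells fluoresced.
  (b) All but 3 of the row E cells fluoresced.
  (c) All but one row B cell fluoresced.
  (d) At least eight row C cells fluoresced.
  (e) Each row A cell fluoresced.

5

(a) row F: |A| = 9, |A ∩ B| = 5; needs |A ∖ B| = 4 — true.
(b) row E: |A| = 5, |A ∩ B| = 2; needs |A ∖ B| = 3 — true.
(c) row B: |A| = 9, |A ∩ B| = 8; needs |A ∖ B| = 1 — true.
(d) row C: |A| = 9, |A ∩ B| = 9; needs |A ∩ B| ≥ 8 — true.
(e) row A: |A| = 6, |A ∩ B| = 6; needs A ⊆ B, i.e. every element of A is in B (|A ∖ B| = 0) — true.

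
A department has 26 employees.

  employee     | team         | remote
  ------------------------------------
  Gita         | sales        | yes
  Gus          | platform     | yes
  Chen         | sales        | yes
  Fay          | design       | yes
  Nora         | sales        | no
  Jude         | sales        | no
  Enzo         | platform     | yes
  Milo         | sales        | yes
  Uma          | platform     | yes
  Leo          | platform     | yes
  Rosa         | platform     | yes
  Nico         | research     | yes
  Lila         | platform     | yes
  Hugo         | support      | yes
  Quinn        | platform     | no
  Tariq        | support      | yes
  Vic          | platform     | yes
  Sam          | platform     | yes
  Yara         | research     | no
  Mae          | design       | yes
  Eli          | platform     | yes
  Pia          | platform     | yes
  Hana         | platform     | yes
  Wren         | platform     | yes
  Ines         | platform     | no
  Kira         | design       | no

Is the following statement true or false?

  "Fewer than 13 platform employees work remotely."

True

The determiner here denotes the relation: |A ∩ B| < 13.
A (the restrictor) = {Gus, Enzo, Uma, Leo, Rosa, Lila, Quinn, Vic, Sam, Eli, Pia, Hana, Wren, Ines}, |A| = 14.
A ∩ B = {Gus, Enzo, Uma, Leo, Rosa, Lila, Vic, Sam, Eli, Pia, Hana, Wren}, so |A ∩ B| = 12.
|A ∩ B| = 12, so the statement is true.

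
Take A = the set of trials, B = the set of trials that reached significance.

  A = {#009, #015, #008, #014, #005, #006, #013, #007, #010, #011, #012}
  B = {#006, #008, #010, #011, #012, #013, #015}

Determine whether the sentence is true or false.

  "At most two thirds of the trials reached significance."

True

'At most two thirds of the trials reached significance' holds iff |A ∩ B| / |A| ≤ 2/3.
A (the restrictor) = {#009, #015, #008, #014, #005, #006, #013, #007, #010, #011, #012}, |A| = 11.
A ∩ B = {#015, #008, #006, #013, #010, #011, #012}, so |A ∩ B| = 7.
A ∖ B = {#009, #014, #005, #007}, so |A ∖ B| = 4.
|A ∩ B|/|A| = 7/11, so the statement is true.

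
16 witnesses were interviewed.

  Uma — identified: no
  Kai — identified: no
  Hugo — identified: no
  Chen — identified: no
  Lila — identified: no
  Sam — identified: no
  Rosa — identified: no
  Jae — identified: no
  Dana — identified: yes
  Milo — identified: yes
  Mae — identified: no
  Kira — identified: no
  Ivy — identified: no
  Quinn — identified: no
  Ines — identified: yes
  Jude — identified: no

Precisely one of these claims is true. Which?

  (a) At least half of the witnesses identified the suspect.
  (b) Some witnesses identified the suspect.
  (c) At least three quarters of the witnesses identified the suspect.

|A| = 16, |A ∩ B| = 3, |A ∖ B| = 13.
(a) requires |A ∩ B| ≥ |A ∖ B|: false.
(b) requires A ∩ B ≠ ∅ (|A ∩ B| ≥ 1): true.
(c) requires |A ∩ B| / |A| ≥ 3/4: false.

(b)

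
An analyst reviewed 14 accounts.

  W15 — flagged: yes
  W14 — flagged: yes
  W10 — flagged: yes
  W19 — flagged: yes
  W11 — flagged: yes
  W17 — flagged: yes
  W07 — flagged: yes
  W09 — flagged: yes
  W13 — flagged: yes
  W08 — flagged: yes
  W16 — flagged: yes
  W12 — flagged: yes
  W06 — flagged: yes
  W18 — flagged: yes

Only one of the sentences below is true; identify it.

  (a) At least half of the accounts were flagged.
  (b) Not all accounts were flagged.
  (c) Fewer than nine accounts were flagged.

(a)

|A| = 14, |A ∩ B| = 14, |A ∖ B| = 0.
(a) requires |A ∩ B| ≥ |A ∖ B|: true.
(b) requires A ⊄ B (|A ∖ B| ≥ 1): false.
(c) requires |A ∩ B| < 9: false.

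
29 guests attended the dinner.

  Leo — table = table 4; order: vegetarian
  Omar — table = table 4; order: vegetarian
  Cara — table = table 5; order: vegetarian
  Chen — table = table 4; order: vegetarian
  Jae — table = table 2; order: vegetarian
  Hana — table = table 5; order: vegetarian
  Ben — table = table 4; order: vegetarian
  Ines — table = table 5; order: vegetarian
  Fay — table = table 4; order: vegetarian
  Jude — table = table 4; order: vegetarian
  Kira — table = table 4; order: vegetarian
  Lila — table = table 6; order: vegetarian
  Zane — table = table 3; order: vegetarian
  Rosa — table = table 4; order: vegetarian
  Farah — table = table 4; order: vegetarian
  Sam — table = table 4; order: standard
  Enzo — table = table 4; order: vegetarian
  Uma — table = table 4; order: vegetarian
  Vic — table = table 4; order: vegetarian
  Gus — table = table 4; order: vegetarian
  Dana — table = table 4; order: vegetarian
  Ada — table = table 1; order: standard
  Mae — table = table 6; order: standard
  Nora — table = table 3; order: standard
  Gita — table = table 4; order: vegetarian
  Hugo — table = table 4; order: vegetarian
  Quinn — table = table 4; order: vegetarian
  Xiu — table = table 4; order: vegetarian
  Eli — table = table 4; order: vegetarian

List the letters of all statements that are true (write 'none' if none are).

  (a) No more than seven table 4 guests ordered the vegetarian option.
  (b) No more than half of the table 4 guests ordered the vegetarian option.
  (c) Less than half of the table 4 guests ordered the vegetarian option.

none

|A| = 20, |A ∩ B| = 19, |A ∖ B| = 1.
(a) |A ∩ B| ≤ 7: fails.
(b) |A ∩ B| ≤ |A ∖ B|: fails.
(c) |A ∩ B| < |A ∖ B|: fails.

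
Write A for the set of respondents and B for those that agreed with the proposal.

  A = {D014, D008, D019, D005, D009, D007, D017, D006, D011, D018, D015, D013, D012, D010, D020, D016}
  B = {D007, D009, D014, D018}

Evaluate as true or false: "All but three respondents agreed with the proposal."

False

'All but three respondents agreed with the proposal' holds iff |A ∖ B| = 3.
|A| = 16, |A ∩ B| = 4, |A ∖ B| = 12.
|A ∖ B| = 12, so the statement is false.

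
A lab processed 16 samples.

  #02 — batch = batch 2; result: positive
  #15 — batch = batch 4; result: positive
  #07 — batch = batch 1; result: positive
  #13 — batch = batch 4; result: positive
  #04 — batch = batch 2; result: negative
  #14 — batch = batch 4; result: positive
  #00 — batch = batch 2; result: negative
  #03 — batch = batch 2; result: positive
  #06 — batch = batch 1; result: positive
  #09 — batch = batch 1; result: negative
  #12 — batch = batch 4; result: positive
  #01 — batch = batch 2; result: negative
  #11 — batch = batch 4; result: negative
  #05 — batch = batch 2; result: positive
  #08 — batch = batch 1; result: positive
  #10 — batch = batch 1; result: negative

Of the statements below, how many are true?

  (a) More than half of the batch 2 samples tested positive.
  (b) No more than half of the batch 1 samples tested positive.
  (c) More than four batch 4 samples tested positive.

(a) batch 2: |A| = 6, |A ∩ B| = 3; needs |A ∩ B| > |A ∖ B| — false.
(b) batch 1: |A| = 5, |A ∩ B| = 3; needs |A ∩ B| ≤ |A ∖ B| — false.
(c) batch 4: |A| = 5, |A ∩ B| = 4; needs |A ∩ B| > 4 — false.

0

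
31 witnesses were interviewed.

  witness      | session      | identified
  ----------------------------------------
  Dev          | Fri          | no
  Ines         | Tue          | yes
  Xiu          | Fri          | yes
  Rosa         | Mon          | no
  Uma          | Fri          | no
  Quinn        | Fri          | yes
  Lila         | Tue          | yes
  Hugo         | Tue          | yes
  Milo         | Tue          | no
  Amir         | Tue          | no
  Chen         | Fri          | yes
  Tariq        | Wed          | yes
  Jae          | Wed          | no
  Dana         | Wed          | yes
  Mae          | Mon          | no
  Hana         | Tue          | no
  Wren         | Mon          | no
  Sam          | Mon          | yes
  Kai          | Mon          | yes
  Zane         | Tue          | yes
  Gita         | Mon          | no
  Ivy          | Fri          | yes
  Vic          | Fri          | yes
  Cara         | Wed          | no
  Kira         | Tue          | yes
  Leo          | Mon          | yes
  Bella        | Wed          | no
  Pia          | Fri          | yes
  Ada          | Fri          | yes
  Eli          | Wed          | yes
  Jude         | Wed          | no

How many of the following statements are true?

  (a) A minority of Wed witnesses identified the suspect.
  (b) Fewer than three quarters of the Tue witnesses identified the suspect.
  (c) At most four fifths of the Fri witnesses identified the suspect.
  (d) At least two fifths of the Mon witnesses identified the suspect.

(a) Wed: |A| = 7, |A ∩ B| = 3; needs |A ∩ B| < |A ∖ B| — true.
(b) Tue: |A| = 8, |A ∩ B| = 5; needs |A ∩ B| / |A| < 3/4 — true.
(c) Fri: |A| = 9, |A ∩ B| = 7; needs |A ∩ B| / |A| ≤ 4/5 — true.
(d) Mon: |A| = 7, |A ∩ B| = 3; needs |A ∩ B| / |A| ≥ 2/5 — true.

4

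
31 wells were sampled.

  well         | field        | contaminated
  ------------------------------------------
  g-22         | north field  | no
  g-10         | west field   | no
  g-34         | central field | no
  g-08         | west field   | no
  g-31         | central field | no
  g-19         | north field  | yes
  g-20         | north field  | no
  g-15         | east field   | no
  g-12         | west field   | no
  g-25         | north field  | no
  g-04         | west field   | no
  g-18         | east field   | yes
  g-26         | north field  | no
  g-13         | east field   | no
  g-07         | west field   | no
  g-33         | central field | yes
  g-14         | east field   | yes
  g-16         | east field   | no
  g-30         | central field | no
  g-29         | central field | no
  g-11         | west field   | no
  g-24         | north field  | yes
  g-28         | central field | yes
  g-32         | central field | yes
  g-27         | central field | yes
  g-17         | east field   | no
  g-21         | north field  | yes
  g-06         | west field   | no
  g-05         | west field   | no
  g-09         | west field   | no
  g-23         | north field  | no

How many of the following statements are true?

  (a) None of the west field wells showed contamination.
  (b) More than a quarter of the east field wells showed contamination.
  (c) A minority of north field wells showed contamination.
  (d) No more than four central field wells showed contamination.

(a) west field: |A| = 9, |A ∩ B| = 0; needs A ∩ B = ∅ (|A ∩ B| = 0) — true.
(b) east field: |A| = 6, |A ∩ B| = 2; needs |A ∩ B| / |A| > 1/4 — true.
(c) north field: |A| = 8, |A ∩ B| = 3; needs |A ∩ B| < |A ∖ B| — true.
(d) central field: |A| = 8, |A ∩ B| = 4; needs |A ∩ B| ≤ 4 — true.

4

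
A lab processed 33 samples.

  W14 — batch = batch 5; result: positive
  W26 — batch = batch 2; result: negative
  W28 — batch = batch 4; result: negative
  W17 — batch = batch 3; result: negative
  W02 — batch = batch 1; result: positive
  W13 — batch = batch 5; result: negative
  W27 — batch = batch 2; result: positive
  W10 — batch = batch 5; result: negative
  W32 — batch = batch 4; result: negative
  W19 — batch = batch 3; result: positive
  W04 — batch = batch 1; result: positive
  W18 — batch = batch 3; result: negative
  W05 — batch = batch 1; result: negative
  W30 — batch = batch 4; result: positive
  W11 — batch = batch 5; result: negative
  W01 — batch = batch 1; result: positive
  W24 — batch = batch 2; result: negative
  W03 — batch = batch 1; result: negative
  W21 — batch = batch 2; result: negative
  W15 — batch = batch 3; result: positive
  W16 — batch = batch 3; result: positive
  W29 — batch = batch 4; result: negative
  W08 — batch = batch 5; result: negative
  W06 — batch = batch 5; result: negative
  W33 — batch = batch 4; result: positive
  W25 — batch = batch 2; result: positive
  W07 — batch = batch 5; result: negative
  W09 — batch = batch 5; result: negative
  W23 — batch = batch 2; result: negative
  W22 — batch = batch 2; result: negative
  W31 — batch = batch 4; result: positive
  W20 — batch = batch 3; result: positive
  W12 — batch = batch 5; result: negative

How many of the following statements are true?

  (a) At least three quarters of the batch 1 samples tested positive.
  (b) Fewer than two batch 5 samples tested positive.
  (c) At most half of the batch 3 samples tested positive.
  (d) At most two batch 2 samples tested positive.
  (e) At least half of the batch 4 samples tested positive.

3

(a) batch 1: |A| = 5, |A ∩ B| = 3; needs |A ∩ B| / |A| ≥ 3/4 — false.
(b) batch 5: |A| = 9, |A ∩ B| = 1; needs |A ∩ B| < 2 — true.
(c) batch 3: |A| = 6, |A ∩ B| = 4; needs |A ∩ B| ≤ |A ∖ B| — false.
(d) batch 2: |A| = 7, |A ∩ B| = 2; needs |A ∩ B| ≤ 2 — true.
(e) batch 4: |A| = 6, |A ∩ B| = 3; needs |A ∩ B| ≥ |A ∖ B| — true.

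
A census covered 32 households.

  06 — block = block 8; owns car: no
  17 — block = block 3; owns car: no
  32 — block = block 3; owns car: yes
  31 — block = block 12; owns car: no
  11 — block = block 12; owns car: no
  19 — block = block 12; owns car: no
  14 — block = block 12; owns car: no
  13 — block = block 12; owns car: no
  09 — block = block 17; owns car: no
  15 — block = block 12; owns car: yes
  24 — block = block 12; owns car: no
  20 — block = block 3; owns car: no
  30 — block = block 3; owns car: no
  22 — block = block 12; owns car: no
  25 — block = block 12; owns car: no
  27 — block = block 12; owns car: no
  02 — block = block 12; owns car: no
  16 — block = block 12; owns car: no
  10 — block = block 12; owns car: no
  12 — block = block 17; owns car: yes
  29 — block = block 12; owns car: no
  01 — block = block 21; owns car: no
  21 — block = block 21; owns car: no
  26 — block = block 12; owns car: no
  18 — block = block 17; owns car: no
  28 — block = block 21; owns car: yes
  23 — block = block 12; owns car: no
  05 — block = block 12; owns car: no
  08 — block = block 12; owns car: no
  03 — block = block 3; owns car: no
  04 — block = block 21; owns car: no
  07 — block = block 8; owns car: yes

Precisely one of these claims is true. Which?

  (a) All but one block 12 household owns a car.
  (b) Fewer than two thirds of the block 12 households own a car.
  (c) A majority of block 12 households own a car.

(b)

|A| = 18, |A ∩ B| = 1, |A ∖ B| = 17.
(a) requires |A ∖ B| = 1: false.
(b) requires |A ∩ B| / |A| < 2/3: true.
(c) requires |A ∩ B| > |A ∖ B|: false.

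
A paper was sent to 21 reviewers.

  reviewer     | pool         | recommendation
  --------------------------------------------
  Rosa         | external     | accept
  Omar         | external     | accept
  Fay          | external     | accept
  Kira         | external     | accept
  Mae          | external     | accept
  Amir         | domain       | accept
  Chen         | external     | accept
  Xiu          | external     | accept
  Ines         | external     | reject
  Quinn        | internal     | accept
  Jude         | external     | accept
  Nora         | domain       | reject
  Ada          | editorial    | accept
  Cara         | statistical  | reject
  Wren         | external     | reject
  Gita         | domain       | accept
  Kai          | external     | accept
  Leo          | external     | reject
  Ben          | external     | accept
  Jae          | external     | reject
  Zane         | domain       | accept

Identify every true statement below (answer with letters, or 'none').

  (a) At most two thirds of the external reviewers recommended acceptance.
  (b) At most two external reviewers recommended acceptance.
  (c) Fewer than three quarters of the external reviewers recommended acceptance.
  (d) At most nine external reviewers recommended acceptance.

(c)

|A| = 14, |A ∩ B| = 10, |A ∖ B| = 4.
(a) |A ∩ B| / |A| ≤ 2/3: fails.
(b) |A ∩ B| ≤ 2: fails.
(c) |A ∩ B| / |A| < 3/4: holds.
(d) |A ∩ B| ≤ 9: fails.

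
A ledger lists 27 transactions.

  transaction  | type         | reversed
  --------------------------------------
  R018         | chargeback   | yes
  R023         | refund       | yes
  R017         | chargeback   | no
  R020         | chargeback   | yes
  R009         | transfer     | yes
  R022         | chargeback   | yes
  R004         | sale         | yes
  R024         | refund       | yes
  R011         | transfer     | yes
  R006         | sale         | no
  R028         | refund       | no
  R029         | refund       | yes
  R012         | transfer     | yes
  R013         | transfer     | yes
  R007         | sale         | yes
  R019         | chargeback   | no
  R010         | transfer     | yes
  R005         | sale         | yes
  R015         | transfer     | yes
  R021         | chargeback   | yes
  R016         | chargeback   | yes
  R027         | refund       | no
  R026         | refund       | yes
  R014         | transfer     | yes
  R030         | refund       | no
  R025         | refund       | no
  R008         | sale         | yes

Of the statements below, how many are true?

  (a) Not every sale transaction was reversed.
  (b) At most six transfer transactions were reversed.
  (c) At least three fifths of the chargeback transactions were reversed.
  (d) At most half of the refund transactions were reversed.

(a) sale: |A| = 5, |A ∩ B| = 4; needs A ⊄ B (|A ∖ B| ≥ 1) — true.
(b) transfer: |A| = 7, |A ∩ B| = 7; needs |A ∩ B| ≤ 6 — false.
(c) chargeback: |A| = 7, |A ∩ B| = 5; needs |A ∩ B| / |A| ≥ 3/5 — true.
(d) refund: |A| = 8, |A ∩ B| = 4; needs |A ∩ B| ≤ |A ∖ B| — true.

3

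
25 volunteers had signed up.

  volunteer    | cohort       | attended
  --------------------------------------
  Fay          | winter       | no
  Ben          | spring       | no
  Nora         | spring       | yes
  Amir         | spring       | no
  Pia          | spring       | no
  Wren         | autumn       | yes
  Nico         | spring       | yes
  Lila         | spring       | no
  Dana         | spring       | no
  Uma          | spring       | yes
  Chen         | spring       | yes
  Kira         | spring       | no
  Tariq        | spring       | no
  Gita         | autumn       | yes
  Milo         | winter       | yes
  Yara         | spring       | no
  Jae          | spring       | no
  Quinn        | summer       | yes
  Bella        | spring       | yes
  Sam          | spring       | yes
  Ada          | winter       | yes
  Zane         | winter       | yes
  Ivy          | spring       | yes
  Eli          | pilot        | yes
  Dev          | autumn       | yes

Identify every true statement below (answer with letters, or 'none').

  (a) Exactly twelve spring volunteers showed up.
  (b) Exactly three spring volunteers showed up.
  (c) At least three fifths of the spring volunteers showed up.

|A| = 16, |A ∩ B| = 7, |A ∖ B| = 9.
(a) |A ∩ B| = 12: fails.
(b) |A ∩ B| = 3: fails.
(c) |A ∩ B| / |A| ≥ 3/5: fails.

none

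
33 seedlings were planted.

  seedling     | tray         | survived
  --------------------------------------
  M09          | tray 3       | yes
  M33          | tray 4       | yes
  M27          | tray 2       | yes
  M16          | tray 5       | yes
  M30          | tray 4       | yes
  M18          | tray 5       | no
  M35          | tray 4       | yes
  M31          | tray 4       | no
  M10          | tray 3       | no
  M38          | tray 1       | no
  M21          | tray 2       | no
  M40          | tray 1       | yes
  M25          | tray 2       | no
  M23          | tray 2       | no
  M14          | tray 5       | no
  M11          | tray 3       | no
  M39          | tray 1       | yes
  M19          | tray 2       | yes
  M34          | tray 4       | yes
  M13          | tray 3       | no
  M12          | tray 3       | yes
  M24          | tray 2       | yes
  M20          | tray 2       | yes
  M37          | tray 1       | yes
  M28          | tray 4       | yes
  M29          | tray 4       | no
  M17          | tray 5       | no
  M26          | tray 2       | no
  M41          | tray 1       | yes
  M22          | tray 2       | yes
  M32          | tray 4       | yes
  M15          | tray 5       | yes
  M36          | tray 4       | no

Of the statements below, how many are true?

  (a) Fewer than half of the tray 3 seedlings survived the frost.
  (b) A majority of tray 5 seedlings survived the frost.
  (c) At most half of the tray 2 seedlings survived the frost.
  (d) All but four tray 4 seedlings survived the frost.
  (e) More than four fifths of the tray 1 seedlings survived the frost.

1

(a) tray 3: |A| = 5, |A ∩ B| = 2; needs |A ∩ B| < |A ∖ B| — true.
(b) tray 5: |A| = 5, |A ∩ B| = 2; needs |A ∩ B| > |A ∖ B| — false.
(c) tray 2: |A| = 9, |A ∩ B| = 5; needs |A ∩ B| ≤ |A ∖ B| — false.
(d) tray 4: |A| = 9, |A ∩ B| = 6; needs |A ∖ B| = 4 — false.
(e) tray 1: |A| = 5, |A ∩ B| = 4; needs |A ∩ B| / |A| > 4/5 — false.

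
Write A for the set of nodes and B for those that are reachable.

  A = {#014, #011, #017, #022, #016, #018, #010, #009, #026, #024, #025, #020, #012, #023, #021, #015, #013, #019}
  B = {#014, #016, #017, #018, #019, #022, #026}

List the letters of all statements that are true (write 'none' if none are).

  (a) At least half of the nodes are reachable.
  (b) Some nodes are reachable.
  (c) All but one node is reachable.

|A| = 18, |A ∩ B| = 7, |A ∖ B| = 11.
(a) |A ∩ B| ≥ |A ∖ B|: fails.
(b) A ∩ B ≠ ∅ (|A ∩ B| ≥ 1): holds.
(c) |A ∖ B| = 1: fails.

(b)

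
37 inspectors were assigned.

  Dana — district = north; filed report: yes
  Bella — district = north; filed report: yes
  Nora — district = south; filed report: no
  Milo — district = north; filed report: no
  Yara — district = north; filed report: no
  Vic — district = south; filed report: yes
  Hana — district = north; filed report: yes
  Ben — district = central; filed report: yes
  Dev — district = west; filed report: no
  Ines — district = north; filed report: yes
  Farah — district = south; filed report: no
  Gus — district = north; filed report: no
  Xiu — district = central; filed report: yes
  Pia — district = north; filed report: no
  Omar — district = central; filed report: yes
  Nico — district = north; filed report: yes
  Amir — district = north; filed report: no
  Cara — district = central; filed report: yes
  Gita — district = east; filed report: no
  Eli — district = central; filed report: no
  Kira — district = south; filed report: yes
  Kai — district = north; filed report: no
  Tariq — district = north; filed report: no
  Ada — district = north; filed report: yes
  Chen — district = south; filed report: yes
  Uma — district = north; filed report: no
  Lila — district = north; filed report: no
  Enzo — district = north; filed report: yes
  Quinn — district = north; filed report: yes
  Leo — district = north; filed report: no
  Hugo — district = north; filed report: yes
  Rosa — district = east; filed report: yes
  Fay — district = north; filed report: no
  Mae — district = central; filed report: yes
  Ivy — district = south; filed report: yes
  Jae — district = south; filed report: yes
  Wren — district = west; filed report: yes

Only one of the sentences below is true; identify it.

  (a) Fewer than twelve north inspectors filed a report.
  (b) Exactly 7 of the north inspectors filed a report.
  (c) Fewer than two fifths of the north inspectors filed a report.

(a)

|A| = 20, |A ∩ B| = 9, |A ∖ B| = 11.
(a) requires |A ∩ B| < 12: true.
(b) requires |A ∩ B| = 7: false.
(c) requires |A ∩ B| / |A| < 2/5: false.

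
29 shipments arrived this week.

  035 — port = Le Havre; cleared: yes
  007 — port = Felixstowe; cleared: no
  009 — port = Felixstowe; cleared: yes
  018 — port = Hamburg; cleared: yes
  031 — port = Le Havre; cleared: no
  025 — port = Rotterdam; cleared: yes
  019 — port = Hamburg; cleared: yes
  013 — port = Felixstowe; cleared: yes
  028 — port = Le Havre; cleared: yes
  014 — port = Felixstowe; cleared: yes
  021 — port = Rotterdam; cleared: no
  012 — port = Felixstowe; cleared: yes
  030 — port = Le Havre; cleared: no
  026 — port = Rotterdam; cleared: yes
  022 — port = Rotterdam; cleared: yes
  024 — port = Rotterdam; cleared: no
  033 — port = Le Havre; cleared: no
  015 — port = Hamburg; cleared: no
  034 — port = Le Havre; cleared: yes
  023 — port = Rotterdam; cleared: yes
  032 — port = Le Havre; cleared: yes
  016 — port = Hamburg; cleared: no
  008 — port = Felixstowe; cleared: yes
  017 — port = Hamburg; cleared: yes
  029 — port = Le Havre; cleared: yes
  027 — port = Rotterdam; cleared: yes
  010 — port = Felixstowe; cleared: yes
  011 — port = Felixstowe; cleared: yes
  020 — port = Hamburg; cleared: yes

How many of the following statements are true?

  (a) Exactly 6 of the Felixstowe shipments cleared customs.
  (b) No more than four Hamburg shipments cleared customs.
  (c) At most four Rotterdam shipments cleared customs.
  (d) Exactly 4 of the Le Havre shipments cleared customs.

1

(a) Felixstowe: |A| = 8, |A ∩ B| = 7; needs |A ∩ B| = 6 — false.
(b) Hamburg: |A| = 6, |A ∩ B| = 4; needs |A ∩ B| ≤ 4 — true.
(c) Rotterdam: |A| = 7, |A ∩ B| = 5; needs |A ∩ B| ≤ 4 — false.
(d) Le Havre: |A| = 8, |A ∩ B| = 5; needs |A ∩ B| = 4 — false.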